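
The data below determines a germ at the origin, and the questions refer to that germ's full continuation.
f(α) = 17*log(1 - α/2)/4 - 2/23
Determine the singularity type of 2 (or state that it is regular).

The point is a logarithmic branch point.

The term (17/4)*log(1 - α/(2)) has argument 1 - 2/(2) = 0 at 2: a logarithmic (infinitely-sheeted) branch point; the remaining terms are analytic or single-valued there.


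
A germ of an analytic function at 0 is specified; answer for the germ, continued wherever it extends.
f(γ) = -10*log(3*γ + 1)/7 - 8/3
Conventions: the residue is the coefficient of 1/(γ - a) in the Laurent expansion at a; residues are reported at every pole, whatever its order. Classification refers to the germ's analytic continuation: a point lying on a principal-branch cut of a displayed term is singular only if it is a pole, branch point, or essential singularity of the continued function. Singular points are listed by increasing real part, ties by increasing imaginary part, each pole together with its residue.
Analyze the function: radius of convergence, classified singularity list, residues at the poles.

Radius of convergence at 0: 1/3.
At -1/3: a logarithmic branch point.

Branch term (-10/7)*log(1 - γ/(-1/3)): its argument vanishes at γ = -1/3, a logarithmic branch point, modulus 1/3.
The radius of convergence is the smallest modulus among the singular points: 1/3.


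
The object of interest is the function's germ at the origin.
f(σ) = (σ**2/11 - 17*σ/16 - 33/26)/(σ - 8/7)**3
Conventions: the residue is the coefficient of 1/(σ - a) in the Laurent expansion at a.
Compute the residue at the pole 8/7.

The residue is 1/11.

At the order-3 pole 8/7 set g(σ) = (σ - (8/7))^3*f(σ) = σ**2/11 - 17*σ/16 - 33/26.
Order-3 pole: residue = g''(a)/2; g''(8/7) = 2/11, so the residue is 1/11.


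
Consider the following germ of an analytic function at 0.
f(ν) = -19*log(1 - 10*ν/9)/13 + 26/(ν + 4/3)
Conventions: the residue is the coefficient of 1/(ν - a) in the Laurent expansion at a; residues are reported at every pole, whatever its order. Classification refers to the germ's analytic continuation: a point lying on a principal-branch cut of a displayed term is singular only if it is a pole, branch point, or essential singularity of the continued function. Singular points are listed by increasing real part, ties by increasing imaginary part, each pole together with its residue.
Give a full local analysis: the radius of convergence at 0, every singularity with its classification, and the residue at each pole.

Radius of convergence at 0: 9/10.
At -4/3: a pole of order 1; residue 26.
At 9/10: a logarithmic branch point.

Denominator factor (ν + 4/3): pole of order 1 at -4/3, modulus 4/3.
Branch term (-19/13)*log(1 - ν/(9/10)): its argument vanishes at ν = 9/10, a logarithmic branch point, modulus 9/10.
The radius of convergence is the smallest modulus among the singular points: 9/10.
The branch term is analytic at -4/3 and contributes nothing to the residue; only the rational part matters.
At the order-1 pole -4/3 set g(ν) = (ν - (-4/3))*(rational part) = 26.
Simple pole: residue = g(a) at a = -4/3, which is 26.
List the singular points by increasing real part (a conjugate pair: the negative imaginary part first).


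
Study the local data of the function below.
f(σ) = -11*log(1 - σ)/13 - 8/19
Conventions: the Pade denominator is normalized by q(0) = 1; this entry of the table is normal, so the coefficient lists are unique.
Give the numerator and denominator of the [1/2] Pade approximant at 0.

Taylor coefficients needed (expand at 0): a_0 = -8/19, a_1 = 11/13, a_2 = 11/26, a_3 = 11/39.
Write the denominator as Q(σ) = 1 + q1*σ + q2*σ^2. Requiring Q*f - P = O(σ^4) with deg P <= 1 kills the coefficients of σ^2..σ^3 in Q*f:
  σ^2: a_2 + q1*a_1 + q2*a_0 = 0, i.e. 11/26 + (11/13)*q1 + (-8/19)*q2 = 0.
  σ^3: a_3 + q1*a_2 + q2*a_1 = 0, i.e. 11/39 + (11/26)*q1 + (11/13)*q2 = 0.
Solving this linear system: q1 = -835/1566, q2 = -209/3132.
The numerator is Q*f truncated at degree 1: P0 = a_0 = -8/19; P1 = a_1 + q1*a_0 = 207067/193401.

The Pade approximant has numerator coefficients [-8/19, 207067/193401]; denominator coefficients [1, -835/1566, -209/3132].


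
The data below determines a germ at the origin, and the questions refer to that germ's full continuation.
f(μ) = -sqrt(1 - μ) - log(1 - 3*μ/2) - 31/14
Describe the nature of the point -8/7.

The point is a regular point.

There is no denominator, hence no pole anywhere.
Branch term sqrt(1 - μ/(1)): argument at -8/7 is 15/7, nonzero, so -8/7 is not its branch point (a point on a principal cut is still regular for the continued germ).
Branch term log(1 - μ/(2/3)): argument at -8/7 is 19/7, nonzero, so -8/7 is not its branch point (a point on a principal cut is still regular for the continued germ).
So the germ continues analytically to -8/7.


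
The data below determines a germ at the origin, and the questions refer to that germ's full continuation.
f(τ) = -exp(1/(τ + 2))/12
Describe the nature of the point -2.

The point is an essential singularity.

The exponent 1/(τ - (-2)) has a pole at -2, so exp(1/(τ - (-2))) takes every nonzero value near it: an essential singularity (not a pole of any order).


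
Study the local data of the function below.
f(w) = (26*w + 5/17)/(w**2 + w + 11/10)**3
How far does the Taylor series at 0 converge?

The radius of convergence is (1/10)*sqrt(110).

Denominator factor (w**2 + w + 11/10)^3: discriminant -17/5, complex-conjugate roots (-1/2) + ((1/10)*sqrt(85))*i and (-1/2) - ((1/10)*sqrt(85))*i; poles of order 3, moduli (1/10)*sqrt(110) and (1/10)*sqrt(110).
The radius of convergence is the smallest modulus among the singular points: (1/10)*sqrt(110).


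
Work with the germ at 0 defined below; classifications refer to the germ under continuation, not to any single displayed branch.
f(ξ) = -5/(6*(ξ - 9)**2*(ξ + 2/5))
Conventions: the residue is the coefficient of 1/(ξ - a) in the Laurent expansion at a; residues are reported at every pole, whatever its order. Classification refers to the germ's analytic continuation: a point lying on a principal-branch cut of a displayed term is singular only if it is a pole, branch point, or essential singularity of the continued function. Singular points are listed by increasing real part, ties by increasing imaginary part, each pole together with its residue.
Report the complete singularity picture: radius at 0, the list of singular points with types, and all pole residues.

Denominator factor (ξ - 9)^2: pole of order 2 at 9, modulus 9.
Denominator factor (ξ + 2/5): pole of order 1 at -2/5, modulus 2/5.
The radius of convergence is the smallest modulus among the singular points: 2/5.
At the order-1 pole -2/5 set g(ξ) = (ξ - (-2/5))*f(ξ) = -5/(6*(ξ - 9)**2).
Simple pole: residue = g(a) at a = -2/5, which is -125/13254.
At the order-2 pole 9 set g(ξ) = (ξ - (9))^2*f(ξ) = -5/(6*(ξ + 2/5)).
Order-2 pole: residue = g'(a); g'(9) = 125/13254, so the residue is 125/13254.
List the singular points by increasing real part (a conjugate pair: the negative imaginary part first).

Radius of convergence at 0: 2/5.
At -2/5: a pole of order 1; residue -125/13254.
At 9: a pole of order 2; residue 125/13254.


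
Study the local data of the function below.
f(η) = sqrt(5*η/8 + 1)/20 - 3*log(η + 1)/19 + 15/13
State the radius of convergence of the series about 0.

Branch term (-3/19)*log(1 - η/(-1)): its argument vanishes at η = -1, a logarithmic branch point, modulus 1.
Branch term (1/20)*sqrt(1 - η/(-8/5)): its argument vanishes at η = -8/5, a square-root branch point, modulus 8/5.
The radius of convergence is the smallest modulus among the singular points: 1.

The radius of convergence is 1.


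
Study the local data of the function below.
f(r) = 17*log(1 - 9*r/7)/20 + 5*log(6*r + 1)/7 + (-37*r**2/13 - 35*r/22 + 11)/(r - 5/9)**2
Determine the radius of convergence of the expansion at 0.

Denominator factor (r - 5/9)^2: pole of order 2 at 5/9, modulus 5/9.
Branch term (5/7)*log(1 - r/(-1/6)): its argument vanishes at r = -1/6, a logarithmic branch point, modulus 1/6.
Branch term (17/20)*log(1 - r/(7/9)): its argument vanishes at r = 7/9, a logarithmic branch point, modulus 7/9.
The radius of convergence is the smallest modulus among the singular points: 1/6.

The radius of convergence is 1/6.


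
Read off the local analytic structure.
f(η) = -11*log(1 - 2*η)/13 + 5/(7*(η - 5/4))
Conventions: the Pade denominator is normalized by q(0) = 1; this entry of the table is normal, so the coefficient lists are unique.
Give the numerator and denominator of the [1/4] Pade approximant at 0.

The Pade approximant has numerator coefficients [-4/7, 31597292502/16228312555]; denominator coefficients [1, -44433275/35666621, -331070011/891665525, -690169711/2674996575, -2509596551/13374982875].

Taylor coefficients needed (expand at 0): a_0 = -4/7, a_1 = 562/455, a_2 = 3018/2275, a_3 = 67016/34125, a_4 = 179188/56875, a_5 = 1486752/284375.
Write the denominator as Q(η) = 1 + q1*η + q2*η^2 + q3*η^3 + q4*η^4. Requiring Q*f - P = O(η^6) with deg P <= 1 kills the coefficients of η^2..η^5 in Q*f:
  η^2: a_2 + q1*a_1 + q2*a_0 = 0, i.e. 3018/2275 + (562/455)*q1 + (-4/7)*q2 = 0.
  η^3: a_3 + q1*a_2 + q2*a_1 + q3*a_0 = 0, i.e. 67016/34125 + (3018/2275)*q1 + (562/455)*q2 + (-4/7)*q3 = 0.
  η^4: a_4 + q1*a_3 + q2*a_2 + q3*a_1 + q4*a_0 = 0, i.e. 179188/56875 + (67016/34125)*q1 + (3018/2275)*q2 + (562/455)*q3 + (-4/7)*q4 = 0.
  η^5: a_5 + q1*a_4 + q2*a_3 + q3*a_2 + q4*a_1 = 0, i.e. 1486752/284375 + (179188/56875)*q1 + (67016/34125)*q2 + (3018/2275)*q3 + (562/455)*q4 = 0.
Solving this linear system: q1 = -44433275/35666621, q2 = -331070011/891665525, q3 = -690169711/2674996575, q4 = -2509596551/13374982875.
The numerator is Q*f truncated at degree 1: P0 = a_0 = -4/7; P1 = a_1 + q1*a_0 = 31597292502/16228312555.


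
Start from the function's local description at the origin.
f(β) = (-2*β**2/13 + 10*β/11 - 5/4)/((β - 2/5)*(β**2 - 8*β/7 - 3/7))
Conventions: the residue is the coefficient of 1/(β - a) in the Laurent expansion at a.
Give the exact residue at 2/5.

At the order-1 pole 2/5 set g(β) = (β - (2/5))*f(β) = (-2*β**2/13 + 10*β/11 - 5/4)/(β**2 - 8*β/7 - 3/7).
Simple pole: residue = g(a) at a = 2/5, which is 91189/72644.

The residue is 91189/72644.


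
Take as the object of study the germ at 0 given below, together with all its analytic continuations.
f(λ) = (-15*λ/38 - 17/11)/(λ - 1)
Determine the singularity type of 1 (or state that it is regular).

The point is a pole of order 1.

The denominator factor λ - 1 vanishes at 1 and appears to the power 1; the numerator there equals -811/418, nonzero, and no other factor vanishes.
Hence a pole whose order is the multiplicity, 1.


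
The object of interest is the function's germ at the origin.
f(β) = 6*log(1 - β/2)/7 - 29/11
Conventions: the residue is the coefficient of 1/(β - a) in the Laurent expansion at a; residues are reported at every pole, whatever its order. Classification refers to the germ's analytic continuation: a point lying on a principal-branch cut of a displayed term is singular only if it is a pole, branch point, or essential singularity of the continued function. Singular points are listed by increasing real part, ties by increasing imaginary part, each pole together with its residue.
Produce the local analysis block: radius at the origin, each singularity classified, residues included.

Branch term (6/7)*log(1 - β/(2)): its argument vanishes at β = 2, a logarithmic branch point, modulus 2.
The radius of convergence is the smallest modulus among the singular points: 2.

Radius of convergence at 0: 2.
At 2: a logarithmic branch point.


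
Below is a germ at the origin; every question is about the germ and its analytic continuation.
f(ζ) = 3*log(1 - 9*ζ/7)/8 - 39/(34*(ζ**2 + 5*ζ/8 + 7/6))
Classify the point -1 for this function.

Denominator factors: ζ**2 + 5*ζ/8 + 7/6 = 37/24 at ζ = -1 — none vanishes.
Branch term log(1 - ζ/(7/9)): argument at -1 is 16/7, nonzero, so -1 is not its branch point (a point on a principal cut is still regular for the continued germ).
So the germ continues analytically to -1.

The point is a regular point.


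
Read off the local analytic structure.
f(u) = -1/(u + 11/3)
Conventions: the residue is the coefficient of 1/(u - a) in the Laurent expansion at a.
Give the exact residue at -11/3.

At the order-1 pole -11/3 set g(u) = (u - (-11/3))*f(u) = -1.
Simple pole: residue = g(a) at a = -11/3, which is -1.

The residue is -1.


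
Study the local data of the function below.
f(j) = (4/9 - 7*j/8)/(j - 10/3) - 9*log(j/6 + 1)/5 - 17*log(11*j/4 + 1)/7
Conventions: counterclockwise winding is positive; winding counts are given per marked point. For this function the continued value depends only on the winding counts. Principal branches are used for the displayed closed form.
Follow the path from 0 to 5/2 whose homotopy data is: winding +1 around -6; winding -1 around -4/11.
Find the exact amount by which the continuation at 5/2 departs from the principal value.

The rational part is single-valued and drops out of the difference; each branch term changes only by its own monodromy.
(-9/5)*log(1 - j/(-6)): each positive loop around -6 adds 2*pi*i to the log, so winding +1 contributes (-9/5)*(1)*2*pi*i = -(18/5)*pi*i.
(-17/7)*log(1 - j/(-4/11)): each positive loop around -4/11 adds 2*pi*i to the log, so winding -1 contributes (-17/7)*(-1)*2*pi*i = (34/7)*pi*i.
Summing the contributions at j = 5/2 gives (44/35)*pi*i.

Continued minus principal equals (44/35)*pi*i.


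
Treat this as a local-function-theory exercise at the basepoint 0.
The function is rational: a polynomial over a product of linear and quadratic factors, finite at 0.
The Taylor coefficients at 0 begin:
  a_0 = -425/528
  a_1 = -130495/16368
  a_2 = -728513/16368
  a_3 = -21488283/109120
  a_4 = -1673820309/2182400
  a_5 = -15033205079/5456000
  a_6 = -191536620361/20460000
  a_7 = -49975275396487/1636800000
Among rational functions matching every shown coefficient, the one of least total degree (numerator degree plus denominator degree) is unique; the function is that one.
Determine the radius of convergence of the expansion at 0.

The radius of convergence is 2/5.

No rational of total degree below 5 reproduces all 8 coefficients; solving the [1/4] Pade equations on them gives f(κ) = (40*κ/31 + 17/33)/((κ - 2/5)**3*(κ + 10)), whose expansion matches every shown term.
Denominator factor (κ + 10): pole of order 1 at -10, modulus 10.
Denominator factor (κ - 2/5)^3: pole of order 3 at 2/5, modulus 2/5.
The radius of convergence is the smallest modulus among the singular points: 2/5.


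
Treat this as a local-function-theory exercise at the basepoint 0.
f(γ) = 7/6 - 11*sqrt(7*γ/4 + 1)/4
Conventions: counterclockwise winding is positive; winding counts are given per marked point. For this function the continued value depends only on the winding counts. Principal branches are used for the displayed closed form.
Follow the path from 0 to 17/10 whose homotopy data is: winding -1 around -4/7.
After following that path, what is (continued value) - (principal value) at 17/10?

Continued minus principal equals (11/40)*sqrt(1590).

The rational part is single-valued and drops out of the difference; each branch term changes only by its own monodromy.
(-11/4)*sqrt(1 - γ/(-4/7)): winding -1 is odd, the square root flips sign, contributing -2*(-11/4)*sqrt(1 - (17/10)/(-4/7)) = -2*(-11/4)*sqrt(159/40) = (11/40)*sqrt(1590).
Summing the contributions at γ = 17/10 gives (11/40)*sqrt(1590).


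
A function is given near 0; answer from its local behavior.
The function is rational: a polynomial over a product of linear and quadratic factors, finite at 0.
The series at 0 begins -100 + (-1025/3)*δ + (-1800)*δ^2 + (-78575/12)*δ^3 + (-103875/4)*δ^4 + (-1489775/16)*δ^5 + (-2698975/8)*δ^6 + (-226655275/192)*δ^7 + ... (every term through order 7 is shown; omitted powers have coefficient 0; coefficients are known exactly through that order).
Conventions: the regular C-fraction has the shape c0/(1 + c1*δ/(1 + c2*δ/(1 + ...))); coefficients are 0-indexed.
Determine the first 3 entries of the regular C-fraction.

Taylor coefficients (read off): a_0 = -100, a_1 = -1025/3, a_2 = -1800.
c0 = a_0 = -100. Peel one level at a time: if S = 1 + c*δ/S' with S'(0) = 1, then c is the δ-coefficient of S and S' = c*δ/(S - 1).
S_1 = c0/f = 1 + (-41/12)*δ + (-911/144)*δ^2 + ...; c1 = -41/12.
S_2 = c1*δ/(S_1 - 1) = 1 + (-911/492)*δ + ...; c2 = -911/492.

The regular C-fraction coefficients are [-100, -41/12, -911/492].


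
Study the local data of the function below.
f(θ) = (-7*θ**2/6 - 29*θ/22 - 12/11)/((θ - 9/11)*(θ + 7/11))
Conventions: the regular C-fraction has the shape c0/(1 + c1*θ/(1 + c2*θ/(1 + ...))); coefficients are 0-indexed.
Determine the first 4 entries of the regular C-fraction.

Taylor coefficients (expand at 0): a_0 = 44/21, a_1 = 4763/2646, a_2 = 939565/166698, a_3 = 15637919/10501974.
c0 = a_0 = 44/21. Peel one level at a time: if S = 1 + c*θ/S' with S'(0) = 1, then c is the θ-coefficient of S and S' = c*θ/(S - 1).
S_1 = c0/f = 1 + (-433/504)*θ + (-3373/1728)*θ^2 + ...; c1 = -433/504.
S_2 = c1*θ/(S_1 - 1) = 1 + (-23611/10392)*θ + (15147748/1687401)*θ^2 + ...; c2 = -23611/10392.
S_3 = c2*θ/(S_2 - 1) = 1 + (17311712/4381527)*θ + ...; c3 = 17311712/4381527.

The regular C-fraction coefficients are [44/21, -433/504, -23611/10392, 17311712/4381527].


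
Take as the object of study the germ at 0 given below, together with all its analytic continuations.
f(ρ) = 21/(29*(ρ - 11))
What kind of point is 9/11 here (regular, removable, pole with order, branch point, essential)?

The point is a regular point.

Denominator factors: ρ - 11 = -112/11 at ρ = 9/11 — none vanishes.
So the germ continues analytically to 9/11.


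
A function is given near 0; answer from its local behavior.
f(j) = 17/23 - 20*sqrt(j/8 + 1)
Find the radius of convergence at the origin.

The radius of convergence is 8.

Branch term (-20)*sqrt(1 - j/(-8)): its argument vanishes at j = -8, a square-root branch point, modulus 8.
The radius of convergence is the smallest modulus among the singular points: 8.


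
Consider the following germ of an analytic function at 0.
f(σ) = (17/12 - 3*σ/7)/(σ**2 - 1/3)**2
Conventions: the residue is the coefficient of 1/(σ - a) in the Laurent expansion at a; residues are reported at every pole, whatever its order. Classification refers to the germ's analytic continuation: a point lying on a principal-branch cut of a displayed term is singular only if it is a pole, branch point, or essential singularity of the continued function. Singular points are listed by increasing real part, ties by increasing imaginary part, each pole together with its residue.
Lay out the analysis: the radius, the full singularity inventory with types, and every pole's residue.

Denominator factor (σ**2 - 1/3)^2: discriminant 4/3, real irrational roots (1/3)*sqrt(3) and -(1/3)*sqrt(3); poles of order 2, moduli (1/3)*sqrt(3) and (1/3)*sqrt(3).
The radius of convergence is the smallest modulus among the singular points: (1/3)*sqrt(3).
The factor σ**2 - 1/3 splits as (σ - a)(σ - a') with a = -(1/3)*sqrt(3), a' = (1/3)*sqrt(3). At the order-2 pole a set g(σ) = (σ - a)^2*f(σ) = [17/12 - 3*σ/7] / (σ - a')^2.
Order-2 pole: residue = g'(a); g'(-(1/3)*sqrt(3)) = (17/16)*sqrt(3), so the residue is (17/16)*sqrt(3).
The factor σ**2 - 1/3 splits as (σ - a)(σ - a') with a = (1/3)*sqrt(3), a' = -(1/3)*sqrt(3). At the order-2 pole a set g(σ) = (σ - a)^2*f(σ) = [17/12 - 3*σ/7] / (σ - a')^2.
Order-2 pole: residue = g'(a); g'((1/3)*sqrt(3)) = -(17/16)*sqrt(3), so the residue is -(17/16)*sqrt(3).
List the singular points by increasing real part (a conjugate pair: the negative imaginary part first).

Radius of convergence at 0: (1/3)*sqrt(3).
At -(1/3)*sqrt(3): a pole of order 2; residue (17/16)*sqrt(3).
At (1/3)*sqrt(3): a pole of order 2; residue -(17/16)*sqrt(3).


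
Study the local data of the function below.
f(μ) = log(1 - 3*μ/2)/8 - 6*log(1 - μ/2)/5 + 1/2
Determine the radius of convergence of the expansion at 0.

The radius of convergence is 2/3.

Branch term (-6/5)*log(1 - μ/(2)): its argument vanishes at μ = 2, a logarithmic branch point, modulus 2.
Branch term (1/8)*log(1 - μ/(2/3)): its argument vanishes at μ = 2/3, a logarithmic branch point, modulus 2/3.
The radius of convergence is the smallest modulus among the singular points: 2/3.


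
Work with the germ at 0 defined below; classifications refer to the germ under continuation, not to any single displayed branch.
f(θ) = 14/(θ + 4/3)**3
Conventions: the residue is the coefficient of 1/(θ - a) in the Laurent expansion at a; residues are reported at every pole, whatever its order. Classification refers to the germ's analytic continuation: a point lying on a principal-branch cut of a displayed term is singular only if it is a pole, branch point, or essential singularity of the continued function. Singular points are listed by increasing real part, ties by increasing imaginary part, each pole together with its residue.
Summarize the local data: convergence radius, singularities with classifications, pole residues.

Radius of convergence at 0: 4/3.
At -4/3: a pole of order 3; residue 0.

Denominator factor (θ + 4/3)^3: pole of order 3 at -4/3, modulus 4/3.
The radius of convergence is the smallest modulus among the singular points: 4/3.
At the order-3 pole -4/3 set g(θ) = (θ - (-4/3))^3*f(θ) = 14.
Order-3 pole: residue = g''(a)/2; g''(-4/3) = 0, so the residue is 0.


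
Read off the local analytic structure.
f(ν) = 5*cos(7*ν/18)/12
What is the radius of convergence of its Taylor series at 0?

The radius of convergence is infinite.

The factor cos(7*ν/18) is entire and contributes no finite singular point.
The polynomial part has no poles.
No finite singular points: the Taylor series at 0 converges everywhere.


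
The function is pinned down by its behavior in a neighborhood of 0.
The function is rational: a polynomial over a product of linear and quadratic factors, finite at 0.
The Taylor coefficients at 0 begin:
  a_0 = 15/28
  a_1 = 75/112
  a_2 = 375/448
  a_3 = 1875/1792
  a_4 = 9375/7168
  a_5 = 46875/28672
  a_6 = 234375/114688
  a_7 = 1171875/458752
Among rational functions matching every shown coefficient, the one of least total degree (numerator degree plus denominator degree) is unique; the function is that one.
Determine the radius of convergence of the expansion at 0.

The radius of convergence is 4/5.

No rational of total degree below 1 reproduces all 8 coefficients; solving the [0/1] Pade equations on them gives f(σ) = -3/(7*(σ - 4/5)), whose expansion matches every shown term.
Denominator factor (σ - 4/5): pole of order 1 at 4/5, modulus 4/5.
The radius of convergence is the smallest modulus among the singular points: 4/5.


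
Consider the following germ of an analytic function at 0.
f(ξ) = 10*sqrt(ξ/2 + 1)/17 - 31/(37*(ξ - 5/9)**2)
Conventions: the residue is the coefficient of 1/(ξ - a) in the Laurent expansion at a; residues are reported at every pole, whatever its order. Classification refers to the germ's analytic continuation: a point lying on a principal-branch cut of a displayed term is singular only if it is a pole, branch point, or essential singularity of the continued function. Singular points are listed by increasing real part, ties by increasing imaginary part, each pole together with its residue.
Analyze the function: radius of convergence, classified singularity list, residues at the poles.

Denominator factor (ξ - 5/9)^2: pole of order 2 at 5/9, modulus 5/9.
Branch term (10/17)*sqrt(1 - ξ/(-2)): its argument vanishes at ξ = -2, a square-root branch point, modulus 2.
The radius of convergence is the smallest modulus among the singular points: 5/9.
The branch term is analytic at 5/9 and contributes nothing to the residue; only the rational part matters.
At the order-2 pole 5/9 set g(ξ) = (ξ - (5/9))^2*(rational part) = -31/37.
Order-2 pole: residue = g'(a); g'(5/9) = 0, so the residue is 0.
List the singular points by increasing real part (a conjugate pair: the negative imaginary part first).

Radius of convergence at 0: 5/9.
At -2: an algebraic (square-root) branch point.
At 5/9: a pole of order 2; residue 0.


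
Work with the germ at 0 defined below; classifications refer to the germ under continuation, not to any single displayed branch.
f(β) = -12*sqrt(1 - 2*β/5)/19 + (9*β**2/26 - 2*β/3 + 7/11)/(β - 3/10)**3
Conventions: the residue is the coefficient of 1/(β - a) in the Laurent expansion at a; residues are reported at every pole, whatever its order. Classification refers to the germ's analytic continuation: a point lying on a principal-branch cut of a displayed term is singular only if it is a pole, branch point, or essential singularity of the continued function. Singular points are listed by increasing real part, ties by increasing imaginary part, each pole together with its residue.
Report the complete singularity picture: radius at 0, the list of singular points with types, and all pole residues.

Denominator factor (β - 3/10)^3: pole of order 3 at 3/10, modulus 3/10.
Branch term (-12/19)*sqrt(1 - β/(5/2)): its argument vanishes at β = 5/2, a square-root branch point, modulus 5/2.
The radius of convergence is the smallest modulus among the singular points: 3/10.
The branch term is analytic at 3/10 and contributes nothing to the residue; only the rational part matters.
At the order-3 pole 3/10 set g(β) = (β - (3/10))^3*(rational part) = 9*β**2/26 - 2*β/3 + 7/11.
Order-3 pole: residue = g''(a)/2; g''(3/10) = 9/13, so the residue is 9/26.
List the singular points by increasing real part (a conjugate pair: the negative imaginary part first).

Radius of convergence at 0: 3/10.
At 3/10: a pole of order 3; residue 9/26.
At 5/2: an algebraic (square-root) branch point.


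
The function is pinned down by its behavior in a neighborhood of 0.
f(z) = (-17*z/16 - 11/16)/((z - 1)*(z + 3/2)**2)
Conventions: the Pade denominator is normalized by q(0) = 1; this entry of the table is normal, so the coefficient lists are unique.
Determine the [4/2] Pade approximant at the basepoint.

Taylor coefficients needed (expand at 0): a_0 = 11/36, a_1 = 10/27, a_2 = 4/27, a_3 = 101/243, a_4 = 115/729, a_5 = 31/81, a_6 = 1295/6561.
Write the denominator as Q(z) = 1 + q1*z + q2*z^2. Requiring Q*f - P = O(z^7) with deg P <= 4 kills the coefficients of z^5..z^6 in Q*f:
  z^5: a_5 + q1*a_4 + q2*a_3 = 0, i.e. 31/81 + (115/729)*q1 + (101/243)*q2 = 0.
  z^6: a_6 + q1*a_5 + q2*a_4 = 0, i.e. 1295/6561 + (31/81)*q1 + (115/729)*q2 = 0.
Solving this linear system: q1 = -8635/53484, q2 = -137911/160452.
The numerator is Q*f truncated at degree 4: P0 = a_0 = 11/36; P1 = a_1 + q1*a_0 = 206045/641808; P2 = a_2 + q1*a_1 + q2*a_0 = -111853/641808; P3 = a_3 + q1*a_2 + q2*a_1 = 5887/80226; P4 = a_4 + q1*a_3 + q2*a_2 = -5887/160452.

The Pade approximant has numerator coefficients [11/36, 206045/641808, -111853/641808, 5887/80226, -5887/160452]; denominator coefficients [1, -8635/53484, -137911/160452].


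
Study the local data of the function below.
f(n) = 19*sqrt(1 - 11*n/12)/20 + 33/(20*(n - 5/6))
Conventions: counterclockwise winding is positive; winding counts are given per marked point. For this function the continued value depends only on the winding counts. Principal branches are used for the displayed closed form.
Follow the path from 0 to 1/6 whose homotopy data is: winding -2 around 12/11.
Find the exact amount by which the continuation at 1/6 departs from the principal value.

The rational part is single-valued and drops out of the difference; each branch term changes only by its own monodromy.
(19/20)*sqrt(1 - n/(12/11)): winding -2 is even, the square root returns to the same sheet, contribution 0.
Summing the contributions at n = 1/6 gives 0.

Continued minus principal equals 0.


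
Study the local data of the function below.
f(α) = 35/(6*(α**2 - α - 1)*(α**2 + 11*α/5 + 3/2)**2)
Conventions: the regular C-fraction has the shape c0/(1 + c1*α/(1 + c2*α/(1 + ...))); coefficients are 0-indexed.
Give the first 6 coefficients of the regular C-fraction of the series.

Taylor coefficients (expand at 0): a_0 = -70/27, a_1 = 826/81, a_2 = -10556/405, a_3 = 979958/18225, a_4 = -5394158/54675, a_5 = 231300496/1366875.
c0 = a_0 = -70/27. Peel one level at a time: if S = 1 + c*α/S' with S'(0) = 1, then c is the α-coefficient of S and S' = c*α/(S - 1).
S_1 = c0/f = 1 + (59/15)*α + (1219/225)*α^2 + ...; c1 = 59/15.
S_2 = c1*α/(S_1 - 1) = 1 + (-1219/885)*α + (986821/783225)*α^2 + ...; c2 = -1219/885.
S_3 = c2*α/(S_2 - 1) = 1 + (986821/1078815)*α + (615532/1485961)*α^2 + ...; c3 = 986821/1078815.
S_4 = c3*α/(S_3 - 1) = 1 + (-544745820/1202934799)*α + (205394492220/973815686041)*α^2 + ...; c4 = -544745820/1202934799.
S_5 = c4*α/(S_4 - 1) = 1 + (70727651417/151854975943)*α + ...; c5 = 70727651417/151854975943.

The regular C-fraction coefficients are [-70/27, 59/15, -1219/885, 986821/1078815, -544745820/1202934799, 70727651417/151854975943].


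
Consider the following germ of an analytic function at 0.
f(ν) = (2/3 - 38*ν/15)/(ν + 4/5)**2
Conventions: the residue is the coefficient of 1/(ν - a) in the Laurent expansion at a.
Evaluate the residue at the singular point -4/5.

The residue is -38/15.

At the order-2 pole -4/5 set g(ν) = (ν - (-4/5))^2*f(ν) = 2/3 - 38*ν/15.
Order-2 pole: residue = g'(a); g'(-4/5) = -38/15, so the residue is -38/15.


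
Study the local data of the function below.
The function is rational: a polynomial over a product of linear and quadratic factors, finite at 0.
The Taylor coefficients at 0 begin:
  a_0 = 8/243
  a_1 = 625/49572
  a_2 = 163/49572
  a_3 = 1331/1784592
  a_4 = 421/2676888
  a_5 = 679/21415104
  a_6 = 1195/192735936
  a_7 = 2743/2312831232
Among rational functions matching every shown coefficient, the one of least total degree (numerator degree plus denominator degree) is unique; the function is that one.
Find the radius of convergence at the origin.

No rational of total degree below 3 reproduces all 8 coefficients; solving the [1/2] Pade equations on them gives f(φ) = (φ/17 + 32/27)/(φ - 6)**2, whose expansion matches every shown term.
Denominator factor (φ - 6)^2: pole of order 2 at 6, modulus 6.
The radius of convergence is the smallest modulus among the singular points: 6.

The radius of convergence is 6.


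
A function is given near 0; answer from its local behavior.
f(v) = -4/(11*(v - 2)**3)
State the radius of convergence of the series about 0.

Denominator factor (v - 2)^3: pole of order 3 at 2, modulus 2.
The radius of convergence is the smallest modulus among the singular points: 2.

The radius of convergence is 2.


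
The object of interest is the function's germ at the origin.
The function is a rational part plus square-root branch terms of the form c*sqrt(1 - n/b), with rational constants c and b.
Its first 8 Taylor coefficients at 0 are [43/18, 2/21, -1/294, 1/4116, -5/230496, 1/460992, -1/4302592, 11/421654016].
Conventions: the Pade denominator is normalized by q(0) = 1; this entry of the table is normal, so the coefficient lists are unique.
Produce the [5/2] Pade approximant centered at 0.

The Pade approximant has numerator coefficients [43/18, 157/294, 533/16464, 5/14406, -5/1613472, 1/22588608]; denominator coefficients [1, 9/49, 3/392].

Taylor coefficients needed (read off): a_0 = 43/18, a_1 = 2/21, a_2 = -1/294, a_3 = 1/4116, a_4 = -5/230496, a_5 = 1/460992, a_6 = -1/4302592, a_7 = 11/421654016.
Write the denominator as Q(n) = 1 + q1*n + q2*n^2. Requiring Q*f - P = O(n^8) with deg P <= 5 kills the coefficients of n^6..n^7 in Q*f:
  n^6: a_6 + q1*a_5 + q2*a_4 = 0, i.e. -1/4302592 + (1/460992)*q1 + (-5/230496)*q2 = 0.
  n^7: a_7 + q1*a_6 + q2*a_5 = 0, i.e. 11/421654016 + (-1/4302592)*q1 + (1/460992)*q2 = 0.
Solving this linear system: q1 = 9/49, q2 = 3/392.
The numerator is Q*f truncated at degree 5: P0 = a_0 = 43/18; P1 = a_1 + q1*a_0 = 157/294; P2 = a_2 + q1*a_1 + q2*a_0 = 533/16464; P3 = a_3 + q1*a_2 + q2*a_1 = 5/14406; P4 = a_4 + q1*a_3 + q2*a_2 = -5/1613472; P5 = a_5 + q1*a_4 + q2*a_3 = 1/22588608.


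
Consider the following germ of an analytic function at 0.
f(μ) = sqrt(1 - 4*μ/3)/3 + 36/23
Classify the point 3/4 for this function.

The term (1/3)*sqrt(1 - μ/(3/4)) has argument 1 - 3/4/(3/4) = 0 at 3/4: a square-root (algebraic, two-sheeted) branch point; the remaining terms are analytic or single-valued there.

The point is an algebraic (square-root) branch point.


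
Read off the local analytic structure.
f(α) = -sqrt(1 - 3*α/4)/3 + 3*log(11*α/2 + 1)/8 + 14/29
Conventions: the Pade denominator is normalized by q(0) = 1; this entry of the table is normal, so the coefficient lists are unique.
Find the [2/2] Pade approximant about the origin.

Taylor coefficients needed (expand at 0): a_0 = 13/87, a_1 = 35/16, a_2 = -723/128, a_3 = 21305/1024, a_4 = -2810937/32768.
Write the denominator as Q(α) = 1 + q1*α + q2*α^2. Requiring Q*f - P = O(α^5) with deg P <= 2 kills the coefficients of α^3..α^4 in Q*f:
  α^3: a_3 + q1*a_2 + q2*a_1 = 0, i.e. 21305/1024 + (-723/128)*q1 + (35/16)*q2 = 0.
  α^4: a_4 + q1*a_3 + q2*a_2 = 0, i.e. -2810937/32768 + (21305/1024)*q1 + (-723/128)*q2 = 0.
Solving this linear system: q1 = 36768735/7134272, q2 = 216695351/57074176.
The numerator is Q*f truncated at degree 2: P0 = a_0 = 13/87; P1 = a_1 + q1*a_0 = 611911565/206893888; P2 = a_2 + q1*a_1 + q2*a_0 = 61500771817/9930906624.

The Pade approximant has numerator coefficients [13/87, 611911565/206893888, 61500771817/9930906624]; denominator coefficients [1, 36768735/7134272, 216695351/57074176].


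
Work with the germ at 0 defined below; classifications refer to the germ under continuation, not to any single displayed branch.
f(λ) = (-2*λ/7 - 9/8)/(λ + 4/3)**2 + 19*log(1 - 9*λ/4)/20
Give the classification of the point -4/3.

The denominator factor λ + 4/3 vanishes at -4/3 and appears to the power 2; the numerator there equals -125/168, nonzero, and no other factor vanishes.
The branch terms are analytic at this point.
Hence a pole whose order is the multiplicity, 2.

The point is a pole of order 2.


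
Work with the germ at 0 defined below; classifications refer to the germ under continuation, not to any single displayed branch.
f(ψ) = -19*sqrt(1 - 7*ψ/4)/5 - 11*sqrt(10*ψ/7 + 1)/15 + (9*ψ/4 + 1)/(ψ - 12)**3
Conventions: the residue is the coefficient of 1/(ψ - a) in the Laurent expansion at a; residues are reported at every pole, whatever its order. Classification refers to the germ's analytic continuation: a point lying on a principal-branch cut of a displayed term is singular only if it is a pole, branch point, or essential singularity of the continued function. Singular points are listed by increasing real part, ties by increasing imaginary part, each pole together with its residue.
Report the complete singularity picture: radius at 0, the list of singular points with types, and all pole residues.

Radius of convergence at 0: 4/7.
At -7/10: an algebraic (square-root) branch point.
At 4/7: an algebraic (square-root) branch point.
At 12: a pole of order 3; residue 0.

Denominator factor (ψ - 12)^3: pole of order 3 at 12, modulus 12.
Branch term (-11/15)*sqrt(1 - ψ/(-7/10)): its argument vanishes at ψ = -7/10, a square-root branch point, modulus 7/10.
Branch term (-19/5)*sqrt(1 - ψ/(4/7)): its argument vanishes at ψ = 4/7, a square-root branch point, modulus 4/7.
The radius of convergence is the smallest modulus among the singular points: 4/7.
The branch terms are analytic at 12 and contribute nothing to the residue; only the rational part matters.
At the order-3 pole 12 set g(ψ) = (ψ - (12))^3*(rational part) = 9*ψ/4 + 1.
Order-3 pole: residue = g''(a)/2; g''(12) = 0, so the residue is 0.
List the singular points by increasing real part (a conjugate pair: the negative imaginary part first).


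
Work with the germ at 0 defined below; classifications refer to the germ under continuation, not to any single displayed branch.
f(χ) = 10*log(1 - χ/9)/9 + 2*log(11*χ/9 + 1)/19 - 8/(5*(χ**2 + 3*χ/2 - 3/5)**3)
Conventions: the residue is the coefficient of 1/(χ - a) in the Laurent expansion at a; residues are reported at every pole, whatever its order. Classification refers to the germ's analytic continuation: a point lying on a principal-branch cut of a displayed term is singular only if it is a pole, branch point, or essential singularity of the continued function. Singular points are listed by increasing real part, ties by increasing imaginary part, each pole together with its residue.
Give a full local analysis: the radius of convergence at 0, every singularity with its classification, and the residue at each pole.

Denominator factor (χ**2 + 3*χ/2 - 3/5)^3: discriminant 93/20, real irrational roots -3/4 + (1/20)*sqrt(465) and -3/4 - (1/20)*sqrt(465); poles of order 3, moduli -3/4 + (1/20)*sqrt(465) and 3/4 + (1/20)*sqrt(465).
Branch term (2/19)*log(1 - χ/(-9/11)): its argument vanishes at χ = -9/11, a logarithmic branch point, modulus 9/11.
Branch term (10/9)*log(1 - χ/(9)): its argument vanishes at χ = 9, a logarithmic branch point, modulus 9.
The radius of convergence is the smallest modulus among the singular points: -3/4 + (1/20)*sqrt(465).
The branch terms are analytic at -3/4 - (1/20)*sqrt(465) and contribute nothing to the residue; only the rational part matters.
The factor χ**2 + 3*χ/2 - 3/5 splits as (χ - a)(χ - a') with a = -3/4 - (1/20)*sqrt(465), a' = -3/4 + (1/20)*sqrt(465). At the order-3 pole a set g(χ) = (χ - a)^3*(rational part) = [-8/5] / (χ - a')^3.
Order-3 pole: residue = g''(a)/2; g''(-3/4 - (1/20)*sqrt(465)) = (5120/268119)*sqrt(465), so the residue is (2560/268119)*sqrt(465).
The branch terms are analytic at -3/4 + (1/20)*sqrt(465) and contribute nothing to the residue; only the rational part matters.
The factor χ**2 + 3*χ/2 - 3/5 splits as (χ - a)(χ - a') with a = -3/4 + (1/20)*sqrt(465), a' = -3/4 - (1/20)*sqrt(465). At the order-3 pole a set g(χ) = (χ - a)^3*(rational part) = [-8/5] / (χ - a')^3.
Order-3 pole: residue = g''(a)/2; g''(-3/4 + (1/20)*sqrt(465)) = -(5120/268119)*sqrt(465), so the residue is -(2560/268119)*sqrt(465).
List the singular points by increasing real part (a conjugate pair: the negative imaginary part first).

Radius of convergence at 0: -3/4 + (1/20)*sqrt(465).
At -3/4 - (1/20)*sqrt(465): a pole of order 3; residue (2560/268119)*sqrt(465).
At -9/11: a logarithmic branch point.
At -3/4 + (1/20)*sqrt(465): a pole of order 3; residue -(2560/268119)*sqrt(465).
At 9: a logarithmic branch point.


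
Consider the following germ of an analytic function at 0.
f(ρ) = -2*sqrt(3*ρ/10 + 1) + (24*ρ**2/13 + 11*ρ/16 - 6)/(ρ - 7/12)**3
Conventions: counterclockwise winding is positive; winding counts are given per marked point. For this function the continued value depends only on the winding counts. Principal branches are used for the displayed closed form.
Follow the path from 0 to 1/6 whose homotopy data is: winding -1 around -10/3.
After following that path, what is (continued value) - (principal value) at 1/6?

The rational part is single-valued and drops out of the difference; each branch term changes only by its own monodromy.
(-2)*sqrt(1 - ρ/(-10/3)): winding -1 is odd, the square root flips sign, contributing -2*(-2)*sqrt(1 - (1/6)/(-10/3)) = -2*(-2)*sqrt(21/20) = (2/5)*sqrt(105).
Summing the contributions at ρ = 1/6 gives (2/5)*sqrt(105).

Continued minus principal equals (2/5)*sqrt(105).


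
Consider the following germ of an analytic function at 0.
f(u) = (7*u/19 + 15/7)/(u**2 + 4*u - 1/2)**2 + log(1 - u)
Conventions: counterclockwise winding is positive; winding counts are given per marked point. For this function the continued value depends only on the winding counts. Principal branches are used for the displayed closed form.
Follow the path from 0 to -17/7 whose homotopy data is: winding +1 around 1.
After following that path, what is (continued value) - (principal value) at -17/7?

Continued minus principal equals (2)*pi*i.

The rational part is single-valued and drops out of the difference; each branch term changes only by its own monodromy.
(1)*log(1 - u/(1)): each positive loop around 1 adds 2*pi*i to the log, so winding +1 contributes (1)*(1)*2*pi*i = (2)*pi*i.
Summing the contributions at u = -17/7 gives (2)*pi*i.
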